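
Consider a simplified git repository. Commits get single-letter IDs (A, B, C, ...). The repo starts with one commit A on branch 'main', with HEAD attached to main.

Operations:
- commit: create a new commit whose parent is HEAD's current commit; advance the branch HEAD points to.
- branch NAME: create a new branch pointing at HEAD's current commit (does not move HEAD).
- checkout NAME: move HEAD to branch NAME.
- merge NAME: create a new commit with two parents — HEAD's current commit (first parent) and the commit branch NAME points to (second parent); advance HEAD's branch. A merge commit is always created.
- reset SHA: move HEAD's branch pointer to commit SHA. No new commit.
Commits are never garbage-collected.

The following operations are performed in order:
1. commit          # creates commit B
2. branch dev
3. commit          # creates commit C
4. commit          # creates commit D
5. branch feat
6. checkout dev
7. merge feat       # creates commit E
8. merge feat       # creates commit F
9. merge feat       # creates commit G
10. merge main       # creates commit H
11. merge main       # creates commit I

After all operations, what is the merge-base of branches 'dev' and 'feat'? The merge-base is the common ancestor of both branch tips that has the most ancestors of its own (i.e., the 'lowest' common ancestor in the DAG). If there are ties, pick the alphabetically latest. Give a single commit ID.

Answer: D

Derivation:
After op 1 (commit): HEAD=main@B [main=B]
After op 2 (branch): HEAD=main@B [dev=B main=B]
After op 3 (commit): HEAD=main@C [dev=B main=C]
After op 4 (commit): HEAD=main@D [dev=B main=D]
After op 5 (branch): HEAD=main@D [dev=B feat=D main=D]
After op 6 (checkout): HEAD=dev@B [dev=B feat=D main=D]
After op 7 (merge): HEAD=dev@E [dev=E feat=D main=D]
After op 8 (merge): HEAD=dev@F [dev=F feat=D main=D]
After op 9 (merge): HEAD=dev@G [dev=G feat=D main=D]
After op 10 (merge): HEAD=dev@H [dev=H feat=D main=D]
After op 11 (merge): HEAD=dev@I [dev=I feat=D main=D]
ancestors(dev=I): ['A', 'B', 'C', 'D', 'E', 'F', 'G', 'H', 'I']
ancestors(feat=D): ['A', 'B', 'C', 'D']
common: ['A', 'B', 'C', 'D']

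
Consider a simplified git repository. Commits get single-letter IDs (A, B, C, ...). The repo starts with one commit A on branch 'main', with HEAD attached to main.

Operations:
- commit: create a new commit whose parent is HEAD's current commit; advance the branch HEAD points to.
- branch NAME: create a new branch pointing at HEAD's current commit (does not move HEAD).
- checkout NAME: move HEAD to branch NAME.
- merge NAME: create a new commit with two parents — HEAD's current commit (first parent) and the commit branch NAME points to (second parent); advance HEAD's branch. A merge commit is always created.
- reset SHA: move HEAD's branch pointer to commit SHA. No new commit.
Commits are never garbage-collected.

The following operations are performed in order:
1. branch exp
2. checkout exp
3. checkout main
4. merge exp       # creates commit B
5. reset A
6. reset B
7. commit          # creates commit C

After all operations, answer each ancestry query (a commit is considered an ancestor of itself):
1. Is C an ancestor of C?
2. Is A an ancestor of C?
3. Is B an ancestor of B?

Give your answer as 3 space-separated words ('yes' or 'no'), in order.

Answer: yes yes yes

Derivation:
After op 1 (branch): HEAD=main@A [exp=A main=A]
After op 2 (checkout): HEAD=exp@A [exp=A main=A]
After op 3 (checkout): HEAD=main@A [exp=A main=A]
After op 4 (merge): HEAD=main@B [exp=A main=B]
After op 5 (reset): HEAD=main@A [exp=A main=A]
After op 6 (reset): HEAD=main@B [exp=A main=B]
After op 7 (commit): HEAD=main@C [exp=A main=C]
ancestors(C) = {A,B,C}; C in? yes
ancestors(C) = {A,B,C}; A in? yes
ancestors(B) = {A,B}; B in? yes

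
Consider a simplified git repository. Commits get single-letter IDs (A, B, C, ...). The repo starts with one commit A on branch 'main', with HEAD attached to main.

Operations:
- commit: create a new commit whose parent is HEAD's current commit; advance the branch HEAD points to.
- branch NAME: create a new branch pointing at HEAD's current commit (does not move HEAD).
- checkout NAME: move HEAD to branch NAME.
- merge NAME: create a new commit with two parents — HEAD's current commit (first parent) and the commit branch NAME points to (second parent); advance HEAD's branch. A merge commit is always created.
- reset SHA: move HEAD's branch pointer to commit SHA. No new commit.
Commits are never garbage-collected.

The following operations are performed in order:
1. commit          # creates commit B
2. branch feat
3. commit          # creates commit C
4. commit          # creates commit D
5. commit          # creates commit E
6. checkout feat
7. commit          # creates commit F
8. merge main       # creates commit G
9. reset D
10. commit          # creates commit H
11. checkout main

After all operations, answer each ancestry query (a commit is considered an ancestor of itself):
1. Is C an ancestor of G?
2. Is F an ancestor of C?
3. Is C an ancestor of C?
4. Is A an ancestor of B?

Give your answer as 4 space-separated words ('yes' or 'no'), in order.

After op 1 (commit): HEAD=main@B [main=B]
After op 2 (branch): HEAD=main@B [feat=B main=B]
After op 3 (commit): HEAD=main@C [feat=B main=C]
After op 4 (commit): HEAD=main@D [feat=B main=D]
After op 5 (commit): HEAD=main@E [feat=B main=E]
After op 6 (checkout): HEAD=feat@B [feat=B main=E]
After op 7 (commit): HEAD=feat@F [feat=F main=E]
After op 8 (merge): HEAD=feat@G [feat=G main=E]
After op 9 (reset): HEAD=feat@D [feat=D main=E]
After op 10 (commit): HEAD=feat@H [feat=H main=E]
After op 11 (checkout): HEAD=main@E [feat=H main=E]
ancestors(G) = {A,B,C,D,E,F,G}; C in? yes
ancestors(C) = {A,B,C}; F in? no
ancestors(C) = {A,B,C}; C in? yes
ancestors(B) = {A,B}; A in? yes

Answer: yes no yes yes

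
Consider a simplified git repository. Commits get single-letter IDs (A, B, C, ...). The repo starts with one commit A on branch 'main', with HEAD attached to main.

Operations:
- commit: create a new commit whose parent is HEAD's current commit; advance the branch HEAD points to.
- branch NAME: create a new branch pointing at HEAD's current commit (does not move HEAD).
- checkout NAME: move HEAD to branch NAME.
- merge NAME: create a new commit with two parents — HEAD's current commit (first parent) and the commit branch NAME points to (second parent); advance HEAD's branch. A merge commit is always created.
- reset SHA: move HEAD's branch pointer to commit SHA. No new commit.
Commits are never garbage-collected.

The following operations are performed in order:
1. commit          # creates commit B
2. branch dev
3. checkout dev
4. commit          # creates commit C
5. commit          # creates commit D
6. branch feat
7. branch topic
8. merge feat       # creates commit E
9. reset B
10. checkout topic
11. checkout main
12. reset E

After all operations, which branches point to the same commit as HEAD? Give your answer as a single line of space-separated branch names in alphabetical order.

After op 1 (commit): HEAD=main@B [main=B]
After op 2 (branch): HEAD=main@B [dev=B main=B]
After op 3 (checkout): HEAD=dev@B [dev=B main=B]
After op 4 (commit): HEAD=dev@C [dev=C main=B]
After op 5 (commit): HEAD=dev@D [dev=D main=B]
After op 6 (branch): HEAD=dev@D [dev=D feat=D main=B]
After op 7 (branch): HEAD=dev@D [dev=D feat=D main=B topic=D]
After op 8 (merge): HEAD=dev@E [dev=E feat=D main=B topic=D]
After op 9 (reset): HEAD=dev@B [dev=B feat=D main=B topic=D]
After op 10 (checkout): HEAD=topic@D [dev=B feat=D main=B topic=D]
After op 11 (checkout): HEAD=main@B [dev=B feat=D main=B topic=D]
After op 12 (reset): HEAD=main@E [dev=B feat=D main=E topic=D]

Answer: main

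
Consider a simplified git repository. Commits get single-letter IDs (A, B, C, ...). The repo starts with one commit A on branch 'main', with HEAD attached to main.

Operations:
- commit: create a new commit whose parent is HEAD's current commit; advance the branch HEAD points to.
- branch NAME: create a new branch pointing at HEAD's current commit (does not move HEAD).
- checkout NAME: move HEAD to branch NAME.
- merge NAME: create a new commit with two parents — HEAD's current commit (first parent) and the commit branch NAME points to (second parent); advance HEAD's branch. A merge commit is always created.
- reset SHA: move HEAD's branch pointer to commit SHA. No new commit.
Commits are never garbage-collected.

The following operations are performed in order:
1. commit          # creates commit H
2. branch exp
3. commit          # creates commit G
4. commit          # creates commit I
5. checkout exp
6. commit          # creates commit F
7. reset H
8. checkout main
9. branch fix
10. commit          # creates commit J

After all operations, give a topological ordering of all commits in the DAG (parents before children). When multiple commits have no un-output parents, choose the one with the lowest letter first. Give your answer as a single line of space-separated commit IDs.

Answer: A H F G I J

Derivation:
After op 1 (commit): HEAD=main@H [main=H]
After op 2 (branch): HEAD=main@H [exp=H main=H]
After op 3 (commit): HEAD=main@G [exp=H main=G]
After op 4 (commit): HEAD=main@I [exp=H main=I]
After op 5 (checkout): HEAD=exp@H [exp=H main=I]
After op 6 (commit): HEAD=exp@F [exp=F main=I]
After op 7 (reset): HEAD=exp@H [exp=H main=I]
After op 8 (checkout): HEAD=main@I [exp=H main=I]
After op 9 (branch): HEAD=main@I [exp=H fix=I main=I]
After op 10 (commit): HEAD=main@J [exp=H fix=I main=J]
commit A: parents=[]
commit F: parents=['H']
commit G: parents=['H']
commit H: parents=['A']
commit I: parents=['G']
commit J: parents=['I']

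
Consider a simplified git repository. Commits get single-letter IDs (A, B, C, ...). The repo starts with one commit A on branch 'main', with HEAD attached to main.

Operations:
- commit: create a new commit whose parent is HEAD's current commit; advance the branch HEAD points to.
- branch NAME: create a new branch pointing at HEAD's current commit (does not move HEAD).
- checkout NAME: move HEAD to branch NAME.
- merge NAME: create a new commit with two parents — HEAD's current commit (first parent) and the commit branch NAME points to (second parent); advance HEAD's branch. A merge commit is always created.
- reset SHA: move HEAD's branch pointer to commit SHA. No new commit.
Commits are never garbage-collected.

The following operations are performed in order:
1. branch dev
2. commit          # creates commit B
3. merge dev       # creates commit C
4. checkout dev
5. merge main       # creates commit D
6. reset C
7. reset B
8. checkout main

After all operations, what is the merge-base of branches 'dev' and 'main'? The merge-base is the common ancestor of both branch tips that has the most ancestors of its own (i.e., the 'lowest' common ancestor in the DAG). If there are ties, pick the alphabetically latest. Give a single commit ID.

After op 1 (branch): HEAD=main@A [dev=A main=A]
After op 2 (commit): HEAD=main@B [dev=A main=B]
After op 3 (merge): HEAD=main@C [dev=A main=C]
After op 4 (checkout): HEAD=dev@A [dev=A main=C]
After op 5 (merge): HEAD=dev@D [dev=D main=C]
After op 6 (reset): HEAD=dev@C [dev=C main=C]
After op 7 (reset): HEAD=dev@B [dev=B main=C]
After op 8 (checkout): HEAD=main@C [dev=B main=C]
ancestors(dev=B): ['A', 'B']
ancestors(main=C): ['A', 'B', 'C']
common: ['A', 'B']

Answer: B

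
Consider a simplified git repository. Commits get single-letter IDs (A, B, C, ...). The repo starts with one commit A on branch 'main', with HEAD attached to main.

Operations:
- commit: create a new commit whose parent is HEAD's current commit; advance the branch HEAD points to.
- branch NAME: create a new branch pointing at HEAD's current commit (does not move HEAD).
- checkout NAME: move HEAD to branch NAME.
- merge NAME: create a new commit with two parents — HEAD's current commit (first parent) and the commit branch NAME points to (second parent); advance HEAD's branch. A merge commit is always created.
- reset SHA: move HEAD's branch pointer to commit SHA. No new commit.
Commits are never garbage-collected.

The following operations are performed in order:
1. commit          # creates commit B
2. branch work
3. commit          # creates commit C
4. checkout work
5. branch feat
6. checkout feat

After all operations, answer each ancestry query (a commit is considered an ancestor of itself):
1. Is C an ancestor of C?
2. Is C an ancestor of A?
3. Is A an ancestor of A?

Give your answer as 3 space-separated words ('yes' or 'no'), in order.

After op 1 (commit): HEAD=main@B [main=B]
After op 2 (branch): HEAD=main@B [main=B work=B]
After op 3 (commit): HEAD=main@C [main=C work=B]
After op 4 (checkout): HEAD=work@B [main=C work=B]
After op 5 (branch): HEAD=work@B [feat=B main=C work=B]
After op 6 (checkout): HEAD=feat@B [feat=B main=C work=B]
ancestors(C) = {A,B,C}; C in? yes
ancestors(A) = {A}; C in? no
ancestors(A) = {A}; A in? yes

Answer: yes no yes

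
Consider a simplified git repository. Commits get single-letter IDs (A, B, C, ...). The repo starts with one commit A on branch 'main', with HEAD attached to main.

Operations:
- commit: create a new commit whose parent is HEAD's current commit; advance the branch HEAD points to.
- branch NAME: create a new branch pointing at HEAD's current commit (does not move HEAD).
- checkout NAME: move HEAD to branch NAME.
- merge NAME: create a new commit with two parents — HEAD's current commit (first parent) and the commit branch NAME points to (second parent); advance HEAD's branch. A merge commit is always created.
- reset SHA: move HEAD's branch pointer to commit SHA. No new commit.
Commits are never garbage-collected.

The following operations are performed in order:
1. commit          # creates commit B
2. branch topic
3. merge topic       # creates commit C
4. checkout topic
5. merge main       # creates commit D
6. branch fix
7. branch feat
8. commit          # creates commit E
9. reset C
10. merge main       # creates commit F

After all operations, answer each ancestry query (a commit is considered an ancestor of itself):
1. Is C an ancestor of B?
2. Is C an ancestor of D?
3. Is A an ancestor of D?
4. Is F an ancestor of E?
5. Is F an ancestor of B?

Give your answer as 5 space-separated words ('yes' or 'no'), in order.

After op 1 (commit): HEAD=main@B [main=B]
After op 2 (branch): HEAD=main@B [main=B topic=B]
After op 3 (merge): HEAD=main@C [main=C topic=B]
After op 4 (checkout): HEAD=topic@B [main=C topic=B]
After op 5 (merge): HEAD=topic@D [main=C topic=D]
After op 6 (branch): HEAD=topic@D [fix=D main=C topic=D]
After op 7 (branch): HEAD=topic@D [feat=D fix=D main=C topic=D]
After op 8 (commit): HEAD=topic@E [feat=D fix=D main=C topic=E]
After op 9 (reset): HEAD=topic@C [feat=D fix=D main=C topic=C]
After op 10 (merge): HEAD=topic@F [feat=D fix=D main=C topic=F]
ancestors(B) = {A,B}; C in? no
ancestors(D) = {A,B,C,D}; C in? yes
ancestors(D) = {A,B,C,D}; A in? yes
ancestors(E) = {A,B,C,D,E}; F in? no
ancestors(B) = {A,B}; F in? no

Answer: no yes yes no no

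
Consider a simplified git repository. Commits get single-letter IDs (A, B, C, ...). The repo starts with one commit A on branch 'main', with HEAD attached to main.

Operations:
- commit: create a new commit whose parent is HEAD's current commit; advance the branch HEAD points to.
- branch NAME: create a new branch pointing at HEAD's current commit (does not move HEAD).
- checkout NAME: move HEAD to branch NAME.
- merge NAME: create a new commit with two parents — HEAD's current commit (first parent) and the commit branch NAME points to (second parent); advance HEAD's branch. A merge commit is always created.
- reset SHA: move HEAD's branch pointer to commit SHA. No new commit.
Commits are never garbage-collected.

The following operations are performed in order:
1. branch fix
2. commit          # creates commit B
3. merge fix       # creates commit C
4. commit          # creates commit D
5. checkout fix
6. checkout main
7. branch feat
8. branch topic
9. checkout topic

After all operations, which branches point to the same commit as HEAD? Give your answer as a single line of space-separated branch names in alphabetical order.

Answer: feat main topic

Derivation:
After op 1 (branch): HEAD=main@A [fix=A main=A]
After op 2 (commit): HEAD=main@B [fix=A main=B]
After op 3 (merge): HEAD=main@C [fix=A main=C]
After op 4 (commit): HEAD=main@D [fix=A main=D]
After op 5 (checkout): HEAD=fix@A [fix=A main=D]
After op 6 (checkout): HEAD=main@D [fix=A main=D]
After op 7 (branch): HEAD=main@D [feat=D fix=A main=D]
After op 8 (branch): HEAD=main@D [feat=D fix=A main=D topic=D]
After op 9 (checkout): HEAD=topic@D [feat=D fix=A main=D topic=D]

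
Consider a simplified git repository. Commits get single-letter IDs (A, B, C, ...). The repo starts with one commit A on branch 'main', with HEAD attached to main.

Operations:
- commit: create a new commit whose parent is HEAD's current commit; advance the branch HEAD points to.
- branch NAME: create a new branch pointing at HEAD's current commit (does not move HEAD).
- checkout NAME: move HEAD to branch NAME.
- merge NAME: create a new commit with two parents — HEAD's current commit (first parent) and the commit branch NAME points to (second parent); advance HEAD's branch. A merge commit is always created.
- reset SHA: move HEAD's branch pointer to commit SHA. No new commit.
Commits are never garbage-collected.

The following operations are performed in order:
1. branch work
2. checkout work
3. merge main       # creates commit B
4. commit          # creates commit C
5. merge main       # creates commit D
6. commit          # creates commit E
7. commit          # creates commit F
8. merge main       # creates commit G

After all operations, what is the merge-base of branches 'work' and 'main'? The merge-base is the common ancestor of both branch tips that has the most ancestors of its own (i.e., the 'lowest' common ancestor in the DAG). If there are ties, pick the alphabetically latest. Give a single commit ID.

After op 1 (branch): HEAD=main@A [main=A work=A]
After op 2 (checkout): HEAD=work@A [main=A work=A]
After op 3 (merge): HEAD=work@B [main=A work=B]
After op 4 (commit): HEAD=work@C [main=A work=C]
After op 5 (merge): HEAD=work@D [main=A work=D]
After op 6 (commit): HEAD=work@E [main=A work=E]
After op 7 (commit): HEAD=work@F [main=A work=F]
After op 8 (merge): HEAD=work@G [main=A work=G]
ancestors(work=G): ['A', 'B', 'C', 'D', 'E', 'F', 'G']
ancestors(main=A): ['A']
common: ['A']

Answer: A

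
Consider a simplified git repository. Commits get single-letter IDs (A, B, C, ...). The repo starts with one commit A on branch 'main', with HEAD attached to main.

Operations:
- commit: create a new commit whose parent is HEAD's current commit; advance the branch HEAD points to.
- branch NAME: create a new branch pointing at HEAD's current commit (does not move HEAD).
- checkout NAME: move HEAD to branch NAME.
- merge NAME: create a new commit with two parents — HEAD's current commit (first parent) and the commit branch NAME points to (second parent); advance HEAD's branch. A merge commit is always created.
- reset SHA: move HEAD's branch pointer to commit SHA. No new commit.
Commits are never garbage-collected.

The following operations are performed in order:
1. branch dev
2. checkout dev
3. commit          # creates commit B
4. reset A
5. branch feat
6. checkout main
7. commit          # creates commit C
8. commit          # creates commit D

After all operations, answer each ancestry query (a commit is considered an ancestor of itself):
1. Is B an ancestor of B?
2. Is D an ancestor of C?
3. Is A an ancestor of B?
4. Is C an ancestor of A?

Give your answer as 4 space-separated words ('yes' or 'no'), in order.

After op 1 (branch): HEAD=main@A [dev=A main=A]
After op 2 (checkout): HEAD=dev@A [dev=A main=A]
After op 3 (commit): HEAD=dev@B [dev=B main=A]
After op 4 (reset): HEAD=dev@A [dev=A main=A]
After op 5 (branch): HEAD=dev@A [dev=A feat=A main=A]
After op 6 (checkout): HEAD=main@A [dev=A feat=A main=A]
After op 7 (commit): HEAD=main@C [dev=A feat=A main=C]
After op 8 (commit): HEAD=main@D [dev=A feat=A main=D]
ancestors(B) = {A,B}; B in? yes
ancestors(C) = {A,C}; D in? no
ancestors(B) = {A,B}; A in? yes
ancestors(A) = {A}; C in? no

Answer: yes no yes no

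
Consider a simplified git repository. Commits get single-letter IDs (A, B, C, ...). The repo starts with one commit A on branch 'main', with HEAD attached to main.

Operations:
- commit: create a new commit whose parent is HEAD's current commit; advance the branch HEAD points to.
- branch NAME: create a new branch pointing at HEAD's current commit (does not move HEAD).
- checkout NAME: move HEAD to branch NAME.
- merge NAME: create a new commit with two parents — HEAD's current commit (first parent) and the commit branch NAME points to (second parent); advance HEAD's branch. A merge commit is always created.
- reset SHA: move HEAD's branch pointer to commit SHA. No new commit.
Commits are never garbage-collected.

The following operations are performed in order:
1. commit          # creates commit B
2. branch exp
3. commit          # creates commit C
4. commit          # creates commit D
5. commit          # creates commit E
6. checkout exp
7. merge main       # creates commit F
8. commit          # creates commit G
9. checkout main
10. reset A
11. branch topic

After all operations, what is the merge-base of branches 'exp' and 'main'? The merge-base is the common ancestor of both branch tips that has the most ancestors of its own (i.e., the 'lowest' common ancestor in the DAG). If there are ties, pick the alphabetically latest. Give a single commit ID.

After op 1 (commit): HEAD=main@B [main=B]
After op 2 (branch): HEAD=main@B [exp=B main=B]
After op 3 (commit): HEAD=main@C [exp=B main=C]
After op 4 (commit): HEAD=main@D [exp=B main=D]
After op 5 (commit): HEAD=main@E [exp=B main=E]
After op 6 (checkout): HEAD=exp@B [exp=B main=E]
After op 7 (merge): HEAD=exp@F [exp=F main=E]
After op 8 (commit): HEAD=exp@G [exp=G main=E]
After op 9 (checkout): HEAD=main@E [exp=G main=E]
After op 10 (reset): HEAD=main@A [exp=G main=A]
After op 11 (branch): HEAD=main@A [exp=G main=A topic=A]
ancestors(exp=G): ['A', 'B', 'C', 'D', 'E', 'F', 'G']
ancestors(main=A): ['A']
common: ['A']

Answer: A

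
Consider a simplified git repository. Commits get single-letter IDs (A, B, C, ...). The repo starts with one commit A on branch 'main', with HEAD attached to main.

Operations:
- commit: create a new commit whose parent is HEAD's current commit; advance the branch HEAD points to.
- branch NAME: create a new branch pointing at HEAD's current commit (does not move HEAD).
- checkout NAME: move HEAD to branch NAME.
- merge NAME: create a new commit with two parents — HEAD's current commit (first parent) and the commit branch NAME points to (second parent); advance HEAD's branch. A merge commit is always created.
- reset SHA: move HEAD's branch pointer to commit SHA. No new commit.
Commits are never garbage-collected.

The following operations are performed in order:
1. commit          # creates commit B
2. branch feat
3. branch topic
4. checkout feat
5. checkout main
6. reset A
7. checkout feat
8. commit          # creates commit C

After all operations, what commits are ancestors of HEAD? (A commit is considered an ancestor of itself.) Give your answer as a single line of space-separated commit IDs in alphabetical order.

After op 1 (commit): HEAD=main@B [main=B]
After op 2 (branch): HEAD=main@B [feat=B main=B]
After op 3 (branch): HEAD=main@B [feat=B main=B topic=B]
After op 4 (checkout): HEAD=feat@B [feat=B main=B topic=B]
After op 5 (checkout): HEAD=main@B [feat=B main=B topic=B]
After op 6 (reset): HEAD=main@A [feat=B main=A topic=B]
After op 7 (checkout): HEAD=feat@B [feat=B main=A topic=B]
After op 8 (commit): HEAD=feat@C [feat=C main=A topic=B]

Answer: A B C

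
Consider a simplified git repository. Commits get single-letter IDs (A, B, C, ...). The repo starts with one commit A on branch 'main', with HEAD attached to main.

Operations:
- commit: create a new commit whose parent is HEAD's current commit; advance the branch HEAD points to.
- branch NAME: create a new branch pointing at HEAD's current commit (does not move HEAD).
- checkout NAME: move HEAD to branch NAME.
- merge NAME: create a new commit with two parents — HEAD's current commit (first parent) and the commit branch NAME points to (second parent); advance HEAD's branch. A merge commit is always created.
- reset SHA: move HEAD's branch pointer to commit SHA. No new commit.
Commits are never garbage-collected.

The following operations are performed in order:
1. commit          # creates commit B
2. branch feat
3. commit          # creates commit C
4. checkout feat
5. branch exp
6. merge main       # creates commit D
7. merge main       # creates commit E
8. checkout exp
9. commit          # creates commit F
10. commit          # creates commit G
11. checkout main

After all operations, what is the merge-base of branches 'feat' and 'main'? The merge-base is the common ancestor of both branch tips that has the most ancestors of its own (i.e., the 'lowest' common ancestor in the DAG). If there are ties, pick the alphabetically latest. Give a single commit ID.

Answer: C

Derivation:
After op 1 (commit): HEAD=main@B [main=B]
After op 2 (branch): HEAD=main@B [feat=B main=B]
After op 3 (commit): HEAD=main@C [feat=B main=C]
After op 4 (checkout): HEAD=feat@B [feat=B main=C]
After op 5 (branch): HEAD=feat@B [exp=B feat=B main=C]
After op 6 (merge): HEAD=feat@D [exp=B feat=D main=C]
After op 7 (merge): HEAD=feat@E [exp=B feat=E main=C]
After op 8 (checkout): HEAD=exp@B [exp=B feat=E main=C]
After op 9 (commit): HEAD=exp@F [exp=F feat=E main=C]
After op 10 (commit): HEAD=exp@G [exp=G feat=E main=C]
After op 11 (checkout): HEAD=main@C [exp=G feat=E main=C]
ancestors(feat=E): ['A', 'B', 'C', 'D', 'E']
ancestors(main=C): ['A', 'B', 'C']
common: ['A', 'B', 'C']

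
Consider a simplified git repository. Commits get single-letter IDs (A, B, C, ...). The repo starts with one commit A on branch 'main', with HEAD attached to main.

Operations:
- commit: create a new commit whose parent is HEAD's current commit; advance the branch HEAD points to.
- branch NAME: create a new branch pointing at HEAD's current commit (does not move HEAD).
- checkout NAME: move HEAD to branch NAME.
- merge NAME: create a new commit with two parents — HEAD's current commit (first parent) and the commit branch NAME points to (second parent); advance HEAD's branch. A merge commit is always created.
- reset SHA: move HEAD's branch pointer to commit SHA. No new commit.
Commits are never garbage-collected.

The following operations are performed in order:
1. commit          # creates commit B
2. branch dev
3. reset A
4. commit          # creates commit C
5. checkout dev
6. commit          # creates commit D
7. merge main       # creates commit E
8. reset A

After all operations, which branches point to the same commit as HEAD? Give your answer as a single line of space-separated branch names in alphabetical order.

After op 1 (commit): HEAD=main@B [main=B]
After op 2 (branch): HEAD=main@B [dev=B main=B]
After op 3 (reset): HEAD=main@A [dev=B main=A]
After op 4 (commit): HEAD=main@C [dev=B main=C]
After op 5 (checkout): HEAD=dev@B [dev=B main=C]
After op 6 (commit): HEAD=dev@D [dev=D main=C]
After op 7 (merge): HEAD=dev@E [dev=E main=C]
After op 8 (reset): HEAD=dev@A [dev=A main=C]

Answer: dev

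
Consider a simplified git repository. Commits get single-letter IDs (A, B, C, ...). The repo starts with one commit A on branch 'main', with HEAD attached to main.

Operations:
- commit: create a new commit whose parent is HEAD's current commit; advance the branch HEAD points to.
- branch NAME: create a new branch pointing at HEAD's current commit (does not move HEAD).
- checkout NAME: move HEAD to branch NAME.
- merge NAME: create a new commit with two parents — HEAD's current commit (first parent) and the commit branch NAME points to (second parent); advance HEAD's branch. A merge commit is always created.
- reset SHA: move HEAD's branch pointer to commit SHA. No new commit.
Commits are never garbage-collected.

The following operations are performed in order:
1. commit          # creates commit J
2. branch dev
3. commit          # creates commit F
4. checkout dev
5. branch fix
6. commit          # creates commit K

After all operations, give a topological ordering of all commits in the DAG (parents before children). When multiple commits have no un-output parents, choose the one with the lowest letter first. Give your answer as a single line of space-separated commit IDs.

Answer: A J F K

Derivation:
After op 1 (commit): HEAD=main@J [main=J]
After op 2 (branch): HEAD=main@J [dev=J main=J]
After op 3 (commit): HEAD=main@F [dev=J main=F]
After op 4 (checkout): HEAD=dev@J [dev=J main=F]
After op 5 (branch): HEAD=dev@J [dev=J fix=J main=F]
After op 6 (commit): HEAD=dev@K [dev=K fix=J main=F]
commit A: parents=[]
commit F: parents=['J']
commit J: parents=['A']
commit K: parents=['J']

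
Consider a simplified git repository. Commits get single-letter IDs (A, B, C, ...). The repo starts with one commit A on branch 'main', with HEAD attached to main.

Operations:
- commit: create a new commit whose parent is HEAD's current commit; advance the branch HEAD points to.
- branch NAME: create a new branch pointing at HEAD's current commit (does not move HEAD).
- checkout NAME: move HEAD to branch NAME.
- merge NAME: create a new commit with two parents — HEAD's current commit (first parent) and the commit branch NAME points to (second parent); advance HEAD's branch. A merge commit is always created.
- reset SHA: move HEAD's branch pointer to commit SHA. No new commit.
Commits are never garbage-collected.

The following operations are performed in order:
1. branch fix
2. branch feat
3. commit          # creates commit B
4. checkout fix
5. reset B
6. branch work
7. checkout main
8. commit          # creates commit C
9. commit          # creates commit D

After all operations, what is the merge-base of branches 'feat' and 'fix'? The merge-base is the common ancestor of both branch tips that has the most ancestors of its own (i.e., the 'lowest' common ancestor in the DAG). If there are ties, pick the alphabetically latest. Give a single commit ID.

After op 1 (branch): HEAD=main@A [fix=A main=A]
After op 2 (branch): HEAD=main@A [feat=A fix=A main=A]
After op 3 (commit): HEAD=main@B [feat=A fix=A main=B]
After op 4 (checkout): HEAD=fix@A [feat=A fix=A main=B]
After op 5 (reset): HEAD=fix@B [feat=A fix=B main=B]
After op 6 (branch): HEAD=fix@B [feat=A fix=B main=B work=B]
After op 7 (checkout): HEAD=main@B [feat=A fix=B main=B work=B]
After op 8 (commit): HEAD=main@C [feat=A fix=B main=C work=B]
After op 9 (commit): HEAD=main@D [feat=A fix=B main=D work=B]
ancestors(feat=A): ['A']
ancestors(fix=B): ['A', 'B']
common: ['A']

Answer: A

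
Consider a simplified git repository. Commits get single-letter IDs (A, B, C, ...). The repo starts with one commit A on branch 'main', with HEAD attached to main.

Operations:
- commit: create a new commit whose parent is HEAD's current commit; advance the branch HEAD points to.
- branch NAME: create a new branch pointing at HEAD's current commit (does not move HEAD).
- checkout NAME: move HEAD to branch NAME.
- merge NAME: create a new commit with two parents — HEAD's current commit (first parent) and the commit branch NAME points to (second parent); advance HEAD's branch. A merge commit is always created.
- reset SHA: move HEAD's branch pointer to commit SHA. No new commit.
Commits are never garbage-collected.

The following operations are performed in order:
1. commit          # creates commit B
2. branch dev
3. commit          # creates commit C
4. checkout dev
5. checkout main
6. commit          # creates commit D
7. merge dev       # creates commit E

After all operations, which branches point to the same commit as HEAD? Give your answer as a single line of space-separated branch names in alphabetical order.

After op 1 (commit): HEAD=main@B [main=B]
After op 2 (branch): HEAD=main@B [dev=B main=B]
After op 3 (commit): HEAD=main@C [dev=B main=C]
After op 4 (checkout): HEAD=dev@B [dev=B main=C]
After op 5 (checkout): HEAD=main@C [dev=B main=C]
After op 6 (commit): HEAD=main@D [dev=B main=D]
After op 7 (merge): HEAD=main@E [dev=B main=E]

Answer: main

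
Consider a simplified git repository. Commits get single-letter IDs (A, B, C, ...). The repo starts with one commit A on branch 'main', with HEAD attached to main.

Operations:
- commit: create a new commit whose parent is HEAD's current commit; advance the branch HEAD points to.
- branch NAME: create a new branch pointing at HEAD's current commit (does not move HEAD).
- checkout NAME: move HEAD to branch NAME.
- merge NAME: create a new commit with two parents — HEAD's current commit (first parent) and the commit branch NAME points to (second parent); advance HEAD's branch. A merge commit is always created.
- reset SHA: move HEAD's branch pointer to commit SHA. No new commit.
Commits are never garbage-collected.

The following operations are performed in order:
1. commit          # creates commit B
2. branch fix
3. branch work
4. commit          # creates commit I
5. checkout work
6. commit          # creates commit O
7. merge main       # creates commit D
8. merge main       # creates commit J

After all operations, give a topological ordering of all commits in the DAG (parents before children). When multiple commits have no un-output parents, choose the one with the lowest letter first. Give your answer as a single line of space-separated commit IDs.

Answer: A B I O D J

Derivation:
After op 1 (commit): HEAD=main@B [main=B]
After op 2 (branch): HEAD=main@B [fix=B main=B]
After op 3 (branch): HEAD=main@B [fix=B main=B work=B]
After op 4 (commit): HEAD=main@I [fix=B main=I work=B]
After op 5 (checkout): HEAD=work@B [fix=B main=I work=B]
After op 6 (commit): HEAD=work@O [fix=B main=I work=O]
After op 7 (merge): HEAD=work@D [fix=B main=I work=D]
After op 8 (merge): HEAD=work@J [fix=B main=I work=J]
commit A: parents=[]
commit B: parents=['A']
commit D: parents=['O', 'I']
commit I: parents=['B']
commit J: parents=['D', 'I']
commit O: parents=['B']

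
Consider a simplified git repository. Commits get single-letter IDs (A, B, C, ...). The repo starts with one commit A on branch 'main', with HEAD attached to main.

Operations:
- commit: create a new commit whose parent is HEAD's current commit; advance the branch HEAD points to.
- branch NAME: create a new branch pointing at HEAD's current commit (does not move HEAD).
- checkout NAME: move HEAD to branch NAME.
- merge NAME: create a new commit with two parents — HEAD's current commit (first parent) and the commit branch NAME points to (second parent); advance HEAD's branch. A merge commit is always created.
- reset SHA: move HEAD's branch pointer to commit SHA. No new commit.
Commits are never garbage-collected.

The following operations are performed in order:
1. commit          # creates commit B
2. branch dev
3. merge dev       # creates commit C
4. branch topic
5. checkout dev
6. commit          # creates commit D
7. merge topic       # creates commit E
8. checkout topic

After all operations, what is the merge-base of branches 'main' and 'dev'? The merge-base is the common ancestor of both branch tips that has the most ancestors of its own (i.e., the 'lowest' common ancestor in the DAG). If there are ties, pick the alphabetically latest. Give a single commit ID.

Answer: C

Derivation:
After op 1 (commit): HEAD=main@B [main=B]
After op 2 (branch): HEAD=main@B [dev=B main=B]
After op 3 (merge): HEAD=main@C [dev=B main=C]
After op 4 (branch): HEAD=main@C [dev=B main=C topic=C]
After op 5 (checkout): HEAD=dev@B [dev=B main=C topic=C]
After op 6 (commit): HEAD=dev@D [dev=D main=C topic=C]
After op 7 (merge): HEAD=dev@E [dev=E main=C topic=C]
After op 8 (checkout): HEAD=topic@C [dev=E main=C topic=C]
ancestors(main=C): ['A', 'B', 'C']
ancestors(dev=E): ['A', 'B', 'C', 'D', 'E']
common: ['A', 'B', 'C']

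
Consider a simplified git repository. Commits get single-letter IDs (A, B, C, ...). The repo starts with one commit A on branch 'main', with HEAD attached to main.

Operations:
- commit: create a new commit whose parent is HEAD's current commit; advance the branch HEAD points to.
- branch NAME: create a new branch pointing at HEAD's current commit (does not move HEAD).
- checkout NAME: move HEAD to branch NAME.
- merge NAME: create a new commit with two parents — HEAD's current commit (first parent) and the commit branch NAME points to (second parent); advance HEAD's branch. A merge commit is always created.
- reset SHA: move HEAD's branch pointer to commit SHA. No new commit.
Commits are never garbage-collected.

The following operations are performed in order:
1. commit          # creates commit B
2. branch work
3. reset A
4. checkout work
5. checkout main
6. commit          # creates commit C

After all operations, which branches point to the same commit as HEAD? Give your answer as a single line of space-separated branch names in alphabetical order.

After op 1 (commit): HEAD=main@B [main=B]
After op 2 (branch): HEAD=main@B [main=B work=B]
After op 3 (reset): HEAD=main@A [main=A work=B]
After op 4 (checkout): HEAD=work@B [main=A work=B]
After op 5 (checkout): HEAD=main@A [main=A work=B]
After op 6 (commit): HEAD=main@C [main=C work=B]

Answer: main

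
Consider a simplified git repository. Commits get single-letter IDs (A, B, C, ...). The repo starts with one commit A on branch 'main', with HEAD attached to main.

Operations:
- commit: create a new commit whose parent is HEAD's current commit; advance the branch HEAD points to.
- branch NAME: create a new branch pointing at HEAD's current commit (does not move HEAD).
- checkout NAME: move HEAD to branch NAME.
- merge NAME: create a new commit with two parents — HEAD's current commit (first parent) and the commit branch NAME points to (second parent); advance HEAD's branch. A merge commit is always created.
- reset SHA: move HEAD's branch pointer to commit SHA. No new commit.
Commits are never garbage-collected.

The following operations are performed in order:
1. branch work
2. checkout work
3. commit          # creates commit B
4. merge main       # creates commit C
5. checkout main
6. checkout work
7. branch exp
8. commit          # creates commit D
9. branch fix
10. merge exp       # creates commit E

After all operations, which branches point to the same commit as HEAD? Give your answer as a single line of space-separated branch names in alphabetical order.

Answer: work

Derivation:
After op 1 (branch): HEAD=main@A [main=A work=A]
After op 2 (checkout): HEAD=work@A [main=A work=A]
After op 3 (commit): HEAD=work@B [main=A work=B]
After op 4 (merge): HEAD=work@C [main=A work=C]
After op 5 (checkout): HEAD=main@A [main=A work=C]
After op 6 (checkout): HEAD=work@C [main=A work=C]
After op 7 (branch): HEAD=work@C [exp=C main=A work=C]
After op 8 (commit): HEAD=work@D [exp=C main=A work=D]
After op 9 (branch): HEAD=work@D [exp=C fix=D main=A work=D]
After op 10 (merge): HEAD=work@E [exp=C fix=D main=A work=E]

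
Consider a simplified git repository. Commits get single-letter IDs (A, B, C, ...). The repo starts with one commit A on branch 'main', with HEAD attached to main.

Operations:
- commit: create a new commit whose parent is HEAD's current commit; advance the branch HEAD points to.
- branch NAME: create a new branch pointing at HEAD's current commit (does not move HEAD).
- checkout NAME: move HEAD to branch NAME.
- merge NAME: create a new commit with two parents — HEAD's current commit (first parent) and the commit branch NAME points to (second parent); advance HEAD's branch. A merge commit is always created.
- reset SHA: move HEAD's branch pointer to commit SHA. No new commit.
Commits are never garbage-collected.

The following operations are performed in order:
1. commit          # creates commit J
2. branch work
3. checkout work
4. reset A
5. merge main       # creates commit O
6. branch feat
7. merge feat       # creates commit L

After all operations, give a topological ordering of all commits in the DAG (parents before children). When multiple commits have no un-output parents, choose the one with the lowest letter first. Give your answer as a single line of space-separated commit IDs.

Answer: A J O L

Derivation:
After op 1 (commit): HEAD=main@J [main=J]
After op 2 (branch): HEAD=main@J [main=J work=J]
After op 3 (checkout): HEAD=work@J [main=J work=J]
After op 4 (reset): HEAD=work@A [main=J work=A]
After op 5 (merge): HEAD=work@O [main=J work=O]
After op 6 (branch): HEAD=work@O [feat=O main=J work=O]
After op 7 (merge): HEAD=work@L [feat=O main=J work=L]
commit A: parents=[]
commit J: parents=['A']
commit L: parents=['O', 'O']
commit O: parents=['A', 'J']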